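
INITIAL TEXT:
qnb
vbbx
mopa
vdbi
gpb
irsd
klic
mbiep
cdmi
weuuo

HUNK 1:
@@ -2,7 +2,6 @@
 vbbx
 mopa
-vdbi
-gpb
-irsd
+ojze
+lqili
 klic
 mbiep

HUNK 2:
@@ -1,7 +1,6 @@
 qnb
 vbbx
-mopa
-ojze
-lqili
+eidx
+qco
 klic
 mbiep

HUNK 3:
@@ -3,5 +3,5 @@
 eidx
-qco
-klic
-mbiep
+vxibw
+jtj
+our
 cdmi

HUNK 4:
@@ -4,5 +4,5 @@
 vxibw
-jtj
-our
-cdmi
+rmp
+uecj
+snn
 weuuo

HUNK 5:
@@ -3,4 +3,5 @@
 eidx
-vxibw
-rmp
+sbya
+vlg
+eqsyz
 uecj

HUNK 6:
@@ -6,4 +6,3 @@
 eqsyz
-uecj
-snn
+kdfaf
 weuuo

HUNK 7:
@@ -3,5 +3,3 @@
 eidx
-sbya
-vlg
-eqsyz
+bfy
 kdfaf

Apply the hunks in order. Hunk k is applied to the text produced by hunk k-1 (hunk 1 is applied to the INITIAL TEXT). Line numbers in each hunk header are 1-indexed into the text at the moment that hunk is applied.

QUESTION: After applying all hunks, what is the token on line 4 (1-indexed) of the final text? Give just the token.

Answer: bfy

Derivation:
Hunk 1: at line 2 remove [vdbi,gpb,irsd] add [ojze,lqili] -> 9 lines: qnb vbbx mopa ojze lqili klic mbiep cdmi weuuo
Hunk 2: at line 1 remove [mopa,ojze,lqili] add [eidx,qco] -> 8 lines: qnb vbbx eidx qco klic mbiep cdmi weuuo
Hunk 3: at line 3 remove [qco,klic,mbiep] add [vxibw,jtj,our] -> 8 lines: qnb vbbx eidx vxibw jtj our cdmi weuuo
Hunk 4: at line 4 remove [jtj,our,cdmi] add [rmp,uecj,snn] -> 8 lines: qnb vbbx eidx vxibw rmp uecj snn weuuo
Hunk 5: at line 3 remove [vxibw,rmp] add [sbya,vlg,eqsyz] -> 9 lines: qnb vbbx eidx sbya vlg eqsyz uecj snn weuuo
Hunk 6: at line 6 remove [uecj,snn] add [kdfaf] -> 8 lines: qnb vbbx eidx sbya vlg eqsyz kdfaf weuuo
Hunk 7: at line 3 remove [sbya,vlg,eqsyz] add [bfy] -> 6 lines: qnb vbbx eidx bfy kdfaf weuuo
Final line 4: bfy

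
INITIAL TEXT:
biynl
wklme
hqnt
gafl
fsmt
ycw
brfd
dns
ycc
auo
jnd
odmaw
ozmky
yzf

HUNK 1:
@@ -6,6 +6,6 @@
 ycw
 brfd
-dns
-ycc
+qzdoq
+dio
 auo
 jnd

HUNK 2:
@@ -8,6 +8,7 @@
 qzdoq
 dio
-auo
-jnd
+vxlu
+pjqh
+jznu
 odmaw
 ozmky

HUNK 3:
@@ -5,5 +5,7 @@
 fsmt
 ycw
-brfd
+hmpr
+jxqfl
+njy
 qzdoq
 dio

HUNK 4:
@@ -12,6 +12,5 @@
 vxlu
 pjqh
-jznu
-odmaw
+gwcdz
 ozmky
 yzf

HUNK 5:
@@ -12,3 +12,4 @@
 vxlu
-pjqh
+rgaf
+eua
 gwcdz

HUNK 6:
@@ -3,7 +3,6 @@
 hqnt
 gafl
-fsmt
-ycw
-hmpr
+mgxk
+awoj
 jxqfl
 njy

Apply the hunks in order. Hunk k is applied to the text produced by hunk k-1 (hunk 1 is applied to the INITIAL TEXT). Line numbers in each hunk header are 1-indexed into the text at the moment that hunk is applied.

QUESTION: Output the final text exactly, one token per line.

Hunk 1: at line 6 remove [dns,ycc] add [qzdoq,dio] -> 14 lines: biynl wklme hqnt gafl fsmt ycw brfd qzdoq dio auo jnd odmaw ozmky yzf
Hunk 2: at line 8 remove [auo,jnd] add [vxlu,pjqh,jznu] -> 15 lines: biynl wklme hqnt gafl fsmt ycw brfd qzdoq dio vxlu pjqh jznu odmaw ozmky yzf
Hunk 3: at line 5 remove [brfd] add [hmpr,jxqfl,njy] -> 17 lines: biynl wklme hqnt gafl fsmt ycw hmpr jxqfl njy qzdoq dio vxlu pjqh jznu odmaw ozmky yzf
Hunk 4: at line 12 remove [jznu,odmaw] add [gwcdz] -> 16 lines: biynl wklme hqnt gafl fsmt ycw hmpr jxqfl njy qzdoq dio vxlu pjqh gwcdz ozmky yzf
Hunk 5: at line 12 remove [pjqh] add [rgaf,eua] -> 17 lines: biynl wklme hqnt gafl fsmt ycw hmpr jxqfl njy qzdoq dio vxlu rgaf eua gwcdz ozmky yzf
Hunk 6: at line 3 remove [fsmt,ycw,hmpr] add [mgxk,awoj] -> 16 lines: biynl wklme hqnt gafl mgxk awoj jxqfl njy qzdoq dio vxlu rgaf eua gwcdz ozmky yzf

Answer: biynl
wklme
hqnt
gafl
mgxk
awoj
jxqfl
njy
qzdoq
dio
vxlu
rgaf
eua
gwcdz
ozmky
yzf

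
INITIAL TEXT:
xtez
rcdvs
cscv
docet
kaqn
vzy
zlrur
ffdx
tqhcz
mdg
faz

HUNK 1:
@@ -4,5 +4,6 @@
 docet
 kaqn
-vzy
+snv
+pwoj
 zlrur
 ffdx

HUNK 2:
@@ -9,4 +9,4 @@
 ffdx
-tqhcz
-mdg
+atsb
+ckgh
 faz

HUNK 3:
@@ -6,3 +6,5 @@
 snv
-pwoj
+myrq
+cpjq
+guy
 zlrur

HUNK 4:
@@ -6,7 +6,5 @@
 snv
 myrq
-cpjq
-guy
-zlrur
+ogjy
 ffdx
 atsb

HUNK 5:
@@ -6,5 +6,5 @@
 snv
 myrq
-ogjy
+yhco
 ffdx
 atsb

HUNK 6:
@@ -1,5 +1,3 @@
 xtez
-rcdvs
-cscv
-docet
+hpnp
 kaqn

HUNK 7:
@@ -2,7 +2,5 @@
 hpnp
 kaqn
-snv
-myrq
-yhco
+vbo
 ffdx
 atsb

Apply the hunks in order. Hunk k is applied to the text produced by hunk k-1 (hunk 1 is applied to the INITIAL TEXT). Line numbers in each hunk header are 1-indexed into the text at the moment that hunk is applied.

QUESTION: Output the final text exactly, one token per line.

Answer: xtez
hpnp
kaqn
vbo
ffdx
atsb
ckgh
faz

Derivation:
Hunk 1: at line 4 remove [vzy] add [snv,pwoj] -> 12 lines: xtez rcdvs cscv docet kaqn snv pwoj zlrur ffdx tqhcz mdg faz
Hunk 2: at line 9 remove [tqhcz,mdg] add [atsb,ckgh] -> 12 lines: xtez rcdvs cscv docet kaqn snv pwoj zlrur ffdx atsb ckgh faz
Hunk 3: at line 6 remove [pwoj] add [myrq,cpjq,guy] -> 14 lines: xtez rcdvs cscv docet kaqn snv myrq cpjq guy zlrur ffdx atsb ckgh faz
Hunk 4: at line 6 remove [cpjq,guy,zlrur] add [ogjy] -> 12 lines: xtez rcdvs cscv docet kaqn snv myrq ogjy ffdx atsb ckgh faz
Hunk 5: at line 6 remove [ogjy] add [yhco] -> 12 lines: xtez rcdvs cscv docet kaqn snv myrq yhco ffdx atsb ckgh faz
Hunk 6: at line 1 remove [rcdvs,cscv,docet] add [hpnp] -> 10 lines: xtez hpnp kaqn snv myrq yhco ffdx atsb ckgh faz
Hunk 7: at line 2 remove [snv,myrq,yhco] add [vbo] -> 8 lines: xtez hpnp kaqn vbo ffdx atsb ckgh faz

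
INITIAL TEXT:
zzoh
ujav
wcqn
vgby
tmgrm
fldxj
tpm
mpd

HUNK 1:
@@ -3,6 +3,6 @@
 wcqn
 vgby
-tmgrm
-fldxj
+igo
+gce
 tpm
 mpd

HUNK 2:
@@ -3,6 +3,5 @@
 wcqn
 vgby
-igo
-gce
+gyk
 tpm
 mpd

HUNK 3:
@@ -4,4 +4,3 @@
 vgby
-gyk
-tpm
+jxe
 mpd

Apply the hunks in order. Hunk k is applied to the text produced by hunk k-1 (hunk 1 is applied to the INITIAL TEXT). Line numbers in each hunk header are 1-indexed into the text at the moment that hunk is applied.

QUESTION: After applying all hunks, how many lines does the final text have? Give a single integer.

Answer: 6

Derivation:
Hunk 1: at line 3 remove [tmgrm,fldxj] add [igo,gce] -> 8 lines: zzoh ujav wcqn vgby igo gce tpm mpd
Hunk 2: at line 3 remove [igo,gce] add [gyk] -> 7 lines: zzoh ujav wcqn vgby gyk tpm mpd
Hunk 3: at line 4 remove [gyk,tpm] add [jxe] -> 6 lines: zzoh ujav wcqn vgby jxe mpd
Final line count: 6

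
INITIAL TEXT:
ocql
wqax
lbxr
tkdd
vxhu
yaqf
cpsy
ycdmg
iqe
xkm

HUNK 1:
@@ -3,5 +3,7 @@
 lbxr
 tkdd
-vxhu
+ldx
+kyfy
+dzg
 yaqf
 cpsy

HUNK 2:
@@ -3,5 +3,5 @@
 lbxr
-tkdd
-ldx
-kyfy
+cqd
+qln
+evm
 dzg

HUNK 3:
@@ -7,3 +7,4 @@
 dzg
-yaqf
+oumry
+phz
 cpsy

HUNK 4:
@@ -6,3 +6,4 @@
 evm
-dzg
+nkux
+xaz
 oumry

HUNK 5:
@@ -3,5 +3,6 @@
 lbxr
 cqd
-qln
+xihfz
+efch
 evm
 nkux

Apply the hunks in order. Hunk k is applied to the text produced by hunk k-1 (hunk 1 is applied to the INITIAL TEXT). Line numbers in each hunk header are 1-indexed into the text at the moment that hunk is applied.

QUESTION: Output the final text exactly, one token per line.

Hunk 1: at line 3 remove [vxhu] add [ldx,kyfy,dzg] -> 12 lines: ocql wqax lbxr tkdd ldx kyfy dzg yaqf cpsy ycdmg iqe xkm
Hunk 2: at line 3 remove [tkdd,ldx,kyfy] add [cqd,qln,evm] -> 12 lines: ocql wqax lbxr cqd qln evm dzg yaqf cpsy ycdmg iqe xkm
Hunk 3: at line 7 remove [yaqf] add [oumry,phz] -> 13 lines: ocql wqax lbxr cqd qln evm dzg oumry phz cpsy ycdmg iqe xkm
Hunk 4: at line 6 remove [dzg] add [nkux,xaz] -> 14 lines: ocql wqax lbxr cqd qln evm nkux xaz oumry phz cpsy ycdmg iqe xkm
Hunk 5: at line 3 remove [qln] add [xihfz,efch] -> 15 lines: ocql wqax lbxr cqd xihfz efch evm nkux xaz oumry phz cpsy ycdmg iqe xkm

Answer: ocql
wqax
lbxr
cqd
xihfz
efch
evm
nkux
xaz
oumry
phz
cpsy
ycdmg
iqe
xkm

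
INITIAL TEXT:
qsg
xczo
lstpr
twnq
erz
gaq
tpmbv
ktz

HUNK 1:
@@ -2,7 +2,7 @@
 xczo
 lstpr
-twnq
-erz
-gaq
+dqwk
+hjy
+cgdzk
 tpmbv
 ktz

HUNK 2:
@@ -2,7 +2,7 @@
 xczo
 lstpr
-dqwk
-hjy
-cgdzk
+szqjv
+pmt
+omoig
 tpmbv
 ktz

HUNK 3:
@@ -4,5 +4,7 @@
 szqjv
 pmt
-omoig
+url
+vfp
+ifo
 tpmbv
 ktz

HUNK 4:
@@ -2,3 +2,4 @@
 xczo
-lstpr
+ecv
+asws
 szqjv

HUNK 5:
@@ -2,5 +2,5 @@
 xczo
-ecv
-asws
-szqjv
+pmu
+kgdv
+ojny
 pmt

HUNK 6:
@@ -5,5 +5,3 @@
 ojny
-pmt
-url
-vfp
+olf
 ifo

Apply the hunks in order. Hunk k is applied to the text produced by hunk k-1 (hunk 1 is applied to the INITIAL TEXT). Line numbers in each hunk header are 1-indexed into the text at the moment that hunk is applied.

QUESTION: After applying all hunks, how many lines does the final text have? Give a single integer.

Answer: 9

Derivation:
Hunk 1: at line 2 remove [twnq,erz,gaq] add [dqwk,hjy,cgdzk] -> 8 lines: qsg xczo lstpr dqwk hjy cgdzk tpmbv ktz
Hunk 2: at line 2 remove [dqwk,hjy,cgdzk] add [szqjv,pmt,omoig] -> 8 lines: qsg xczo lstpr szqjv pmt omoig tpmbv ktz
Hunk 3: at line 4 remove [omoig] add [url,vfp,ifo] -> 10 lines: qsg xczo lstpr szqjv pmt url vfp ifo tpmbv ktz
Hunk 4: at line 2 remove [lstpr] add [ecv,asws] -> 11 lines: qsg xczo ecv asws szqjv pmt url vfp ifo tpmbv ktz
Hunk 5: at line 2 remove [ecv,asws,szqjv] add [pmu,kgdv,ojny] -> 11 lines: qsg xczo pmu kgdv ojny pmt url vfp ifo tpmbv ktz
Hunk 6: at line 5 remove [pmt,url,vfp] add [olf] -> 9 lines: qsg xczo pmu kgdv ojny olf ifo tpmbv ktz
Final line count: 9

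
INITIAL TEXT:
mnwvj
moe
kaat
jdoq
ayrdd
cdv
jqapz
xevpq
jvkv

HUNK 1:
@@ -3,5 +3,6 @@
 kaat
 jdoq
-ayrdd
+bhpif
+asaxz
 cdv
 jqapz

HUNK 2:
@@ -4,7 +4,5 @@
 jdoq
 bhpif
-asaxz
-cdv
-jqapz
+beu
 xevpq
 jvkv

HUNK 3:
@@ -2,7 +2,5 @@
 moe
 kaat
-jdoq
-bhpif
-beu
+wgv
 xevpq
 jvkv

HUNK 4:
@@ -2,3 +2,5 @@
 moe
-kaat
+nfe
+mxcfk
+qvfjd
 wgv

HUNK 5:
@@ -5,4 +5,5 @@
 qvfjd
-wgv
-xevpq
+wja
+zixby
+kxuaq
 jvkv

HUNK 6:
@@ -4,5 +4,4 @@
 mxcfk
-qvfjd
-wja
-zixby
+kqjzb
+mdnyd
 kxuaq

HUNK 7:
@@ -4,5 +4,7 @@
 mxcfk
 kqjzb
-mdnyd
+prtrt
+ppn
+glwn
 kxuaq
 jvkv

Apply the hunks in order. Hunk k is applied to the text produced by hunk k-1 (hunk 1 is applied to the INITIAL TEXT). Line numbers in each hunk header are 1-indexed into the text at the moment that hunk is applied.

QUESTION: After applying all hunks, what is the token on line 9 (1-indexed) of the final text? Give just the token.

Hunk 1: at line 3 remove [ayrdd] add [bhpif,asaxz] -> 10 lines: mnwvj moe kaat jdoq bhpif asaxz cdv jqapz xevpq jvkv
Hunk 2: at line 4 remove [asaxz,cdv,jqapz] add [beu] -> 8 lines: mnwvj moe kaat jdoq bhpif beu xevpq jvkv
Hunk 3: at line 2 remove [jdoq,bhpif,beu] add [wgv] -> 6 lines: mnwvj moe kaat wgv xevpq jvkv
Hunk 4: at line 2 remove [kaat] add [nfe,mxcfk,qvfjd] -> 8 lines: mnwvj moe nfe mxcfk qvfjd wgv xevpq jvkv
Hunk 5: at line 5 remove [wgv,xevpq] add [wja,zixby,kxuaq] -> 9 lines: mnwvj moe nfe mxcfk qvfjd wja zixby kxuaq jvkv
Hunk 6: at line 4 remove [qvfjd,wja,zixby] add [kqjzb,mdnyd] -> 8 lines: mnwvj moe nfe mxcfk kqjzb mdnyd kxuaq jvkv
Hunk 7: at line 4 remove [mdnyd] add [prtrt,ppn,glwn] -> 10 lines: mnwvj moe nfe mxcfk kqjzb prtrt ppn glwn kxuaq jvkv
Final line 9: kxuaq

Answer: kxuaq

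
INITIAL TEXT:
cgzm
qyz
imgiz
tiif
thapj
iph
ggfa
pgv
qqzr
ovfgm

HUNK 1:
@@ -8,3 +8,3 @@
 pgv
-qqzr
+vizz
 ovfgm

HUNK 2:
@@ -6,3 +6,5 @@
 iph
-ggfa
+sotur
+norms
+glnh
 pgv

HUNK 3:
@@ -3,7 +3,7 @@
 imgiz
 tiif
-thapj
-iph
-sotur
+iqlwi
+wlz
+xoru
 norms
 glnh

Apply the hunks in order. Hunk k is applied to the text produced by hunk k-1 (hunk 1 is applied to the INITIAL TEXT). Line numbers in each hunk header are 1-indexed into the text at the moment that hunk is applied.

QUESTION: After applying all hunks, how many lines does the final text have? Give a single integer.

Hunk 1: at line 8 remove [qqzr] add [vizz] -> 10 lines: cgzm qyz imgiz tiif thapj iph ggfa pgv vizz ovfgm
Hunk 2: at line 6 remove [ggfa] add [sotur,norms,glnh] -> 12 lines: cgzm qyz imgiz tiif thapj iph sotur norms glnh pgv vizz ovfgm
Hunk 3: at line 3 remove [thapj,iph,sotur] add [iqlwi,wlz,xoru] -> 12 lines: cgzm qyz imgiz tiif iqlwi wlz xoru norms glnh pgv vizz ovfgm
Final line count: 12

Answer: 12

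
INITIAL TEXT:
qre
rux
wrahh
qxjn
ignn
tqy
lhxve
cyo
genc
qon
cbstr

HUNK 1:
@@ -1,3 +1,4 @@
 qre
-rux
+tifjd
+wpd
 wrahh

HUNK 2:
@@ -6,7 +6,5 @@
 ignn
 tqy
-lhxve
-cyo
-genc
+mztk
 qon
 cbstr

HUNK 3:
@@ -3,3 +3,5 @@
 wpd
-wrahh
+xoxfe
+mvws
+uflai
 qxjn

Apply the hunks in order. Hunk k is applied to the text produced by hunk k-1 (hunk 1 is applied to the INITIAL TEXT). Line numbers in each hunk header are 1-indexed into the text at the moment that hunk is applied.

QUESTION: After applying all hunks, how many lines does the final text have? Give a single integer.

Answer: 12

Derivation:
Hunk 1: at line 1 remove [rux] add [tifjd,wpd] -> 12 lines: qre tifjd wpd wrahh qxjn ignn tqy lhxve cyo genc qon cbstr
Hunk 2: at line 6 remove [lhxve,cyo,genc] add [mztk] -> 10 lines: qre tifjd wpd wrahh qxjn ignn tqy mztk qon cbstr
Hunk 3: at line 3 remove [wrahh] add [xoxfe,mvws,uflai] -> 12 lines: qre tifjd wpd xoxfe mvws uflai qxjn ignn tqy mztk qon cbstr
Final line count: 12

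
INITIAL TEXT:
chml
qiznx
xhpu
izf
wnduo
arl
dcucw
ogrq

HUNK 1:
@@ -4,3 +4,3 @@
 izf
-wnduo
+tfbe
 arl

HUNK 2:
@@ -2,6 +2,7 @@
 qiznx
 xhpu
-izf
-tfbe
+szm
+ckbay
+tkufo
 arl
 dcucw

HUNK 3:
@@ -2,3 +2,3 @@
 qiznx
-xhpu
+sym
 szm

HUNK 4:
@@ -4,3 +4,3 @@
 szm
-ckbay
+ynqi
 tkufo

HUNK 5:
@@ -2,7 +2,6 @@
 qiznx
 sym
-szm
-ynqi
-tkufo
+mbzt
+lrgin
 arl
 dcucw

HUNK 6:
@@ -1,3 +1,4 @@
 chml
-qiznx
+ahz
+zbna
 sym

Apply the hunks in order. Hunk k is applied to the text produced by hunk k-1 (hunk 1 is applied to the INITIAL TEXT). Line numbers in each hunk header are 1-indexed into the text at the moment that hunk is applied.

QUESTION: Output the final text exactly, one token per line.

Hunk 1: at line 4 remove [wnduo] add [tfbe] -> 8 lines: chml qiznx xhpu izf tfbe arl dcucw ogrq
Hunk 2: at line 2 remove [izf,tfbe] add [szm,ckbay,tkufo] -> 9 lines: chml qiznx xhpu szm ckbay tkufo arl dcucw ogrq
Hunk 3: at line 2 remove [xhpu] add [sym] -> 9 lines: chml qiznx sym szm ckbay tkufo arl dcucw ogrq
Hunk 4: at line 4 remove [ckbay] add [ynqi] -> 9 lines: chml qiznx sym szm ynqi tkufo arl dcucw ogrq
Hunk 5: at line 2 remove [szm,ynqi,tkufo] add [mbzt,lrgin] -> 8 lines: chml qiznx sym mbzt lrgin arl dcucw ogrq
Hunk 6: at line 1 remove [qiznx] add [ahz,zbna] -> 9 lines: chml ahz zbna sym mbzt lrgin arl dcucw ogrq

Answer: chml
ahz
zbna
sym
mbzt
lrgin
arl
dcucw
ogrq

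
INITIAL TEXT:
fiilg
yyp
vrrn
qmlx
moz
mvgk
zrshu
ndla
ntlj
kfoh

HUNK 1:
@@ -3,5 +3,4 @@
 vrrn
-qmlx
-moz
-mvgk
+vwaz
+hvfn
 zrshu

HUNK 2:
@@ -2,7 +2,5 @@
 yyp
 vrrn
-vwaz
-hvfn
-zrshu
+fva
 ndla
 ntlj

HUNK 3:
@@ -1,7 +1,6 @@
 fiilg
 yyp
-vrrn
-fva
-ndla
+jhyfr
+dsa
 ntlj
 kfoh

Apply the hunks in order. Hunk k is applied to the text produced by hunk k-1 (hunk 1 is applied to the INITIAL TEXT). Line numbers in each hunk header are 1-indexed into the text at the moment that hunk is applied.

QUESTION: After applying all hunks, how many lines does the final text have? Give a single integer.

Answer: 6

Derivation:
Hunk 1: at line 3 remove [qmlx,moz,mvgk] add [vwaz,hvfn] -> 9 lines: fiilg yyp vrrn vwaz hvfn zrshu ndla ntlj kfoh
Hunk 2: at line 2 remove [vwaz,hvfn,zrshu] add [fva] -> 7 lines: fiilg yyp vrrn fva ndla ntlj kfoh
Hunk 3: at line 1 remove [vrrn,fva,ndla] add [jhyfr,dsa] -> 6 lines: fiilg yyp jhyfr dsa ntlj kfoh
Final line count: 6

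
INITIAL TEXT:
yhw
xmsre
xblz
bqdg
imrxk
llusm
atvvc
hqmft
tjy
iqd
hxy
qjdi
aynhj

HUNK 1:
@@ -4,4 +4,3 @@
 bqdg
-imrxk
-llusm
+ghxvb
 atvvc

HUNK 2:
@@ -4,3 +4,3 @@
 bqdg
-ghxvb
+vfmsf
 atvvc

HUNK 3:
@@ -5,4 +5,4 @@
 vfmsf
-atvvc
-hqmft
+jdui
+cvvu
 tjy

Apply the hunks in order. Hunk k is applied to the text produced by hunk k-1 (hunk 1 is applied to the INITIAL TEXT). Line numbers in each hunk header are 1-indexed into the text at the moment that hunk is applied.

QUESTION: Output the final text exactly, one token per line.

Answer: yhw
xmsre
xblz
bqdg
vfmsf
jdui
cvvu
tjy
iqd
hxy
qjdi
aynhj

Derivation:
Hunk 1: at line 4 remove [imrxk,llusm] add [ghxvb] -> 12 lines: yhw xmsre xblz bqdg ghxvb atvvc hqmft tjy iqd hxy qjdi aynhj
Hunk 2: at line 4 remove [ghxvb] add [vfmsf] -> 12 lines: yhw xmsre xblz bqdg vfmsf atvvc hqmft tjy iqd hxy qjdi aynhj
Hunk 3: at line 5 remove [atvvc,hqmft] add [jdui,cvvu] -> 12 lines: yhw xmsre xblz bqdg vfmsf jdui cvvu tjy iqd hxy qjdi aynhj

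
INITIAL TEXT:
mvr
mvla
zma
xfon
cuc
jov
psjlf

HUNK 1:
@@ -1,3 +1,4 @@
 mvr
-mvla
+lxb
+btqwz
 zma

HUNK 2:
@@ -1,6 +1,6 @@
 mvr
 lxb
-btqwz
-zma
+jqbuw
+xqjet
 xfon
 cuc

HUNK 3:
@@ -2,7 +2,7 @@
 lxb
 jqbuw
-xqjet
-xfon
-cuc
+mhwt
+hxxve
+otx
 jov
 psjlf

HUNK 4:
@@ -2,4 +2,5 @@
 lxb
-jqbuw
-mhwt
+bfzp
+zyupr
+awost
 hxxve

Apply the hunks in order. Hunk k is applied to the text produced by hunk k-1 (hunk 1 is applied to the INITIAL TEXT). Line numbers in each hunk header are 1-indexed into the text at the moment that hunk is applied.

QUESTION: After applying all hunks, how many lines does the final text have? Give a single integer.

Hunk 1: at line 1 remove [mvla] add [lxb,btqwz] -> 8 lines: mvr lxb btqwz zma xfon cuc jov psjlf
Hunk 2: at line 1 remove [btqwz,zma] add [jqbuw,xqjet] -> 8 lines: mvr lxb jqbuw xqjet xfon cuc jov psjlf
Hunk 3: at line 2 remove [xqjet,xfon,cuc] add [mhwt,hxxve,otx] -> 8 lines: mvr lxb jqbuw mhwt hxxve otx jov psjlf
Hunk 4: at line 2 remove [jqbuw,mhwt] add [bfzp,zyupr,awost] -> 9 lines: mvr lxb bfzp zyupr awost hxxve otx jov psjlf
Final line count: 9

Answer: 9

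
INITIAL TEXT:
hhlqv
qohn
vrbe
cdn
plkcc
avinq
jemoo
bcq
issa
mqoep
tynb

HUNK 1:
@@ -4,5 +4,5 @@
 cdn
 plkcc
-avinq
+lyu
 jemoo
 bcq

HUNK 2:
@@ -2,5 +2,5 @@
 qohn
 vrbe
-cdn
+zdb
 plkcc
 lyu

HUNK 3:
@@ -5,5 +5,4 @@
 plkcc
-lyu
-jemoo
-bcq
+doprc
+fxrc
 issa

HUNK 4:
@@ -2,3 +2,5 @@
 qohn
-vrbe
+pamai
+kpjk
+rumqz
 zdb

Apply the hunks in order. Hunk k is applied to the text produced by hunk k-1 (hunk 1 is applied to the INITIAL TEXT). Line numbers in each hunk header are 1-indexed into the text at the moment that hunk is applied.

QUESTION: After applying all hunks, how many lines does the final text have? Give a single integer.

Answer: 12

Derivation:
Hunk 1: at line 4 remove [avinq] add [lyu] -> 11 lines: hhlqv qohn vrbe cdn plkcc lyu jemoo bcq issa mqoep tynb
Hunk 2: at line 2 remove [cdn] add [zdb] -> 11 lines: hhlqv qohn vrbe zdb plkcc lyu jemoo bcq issa mqoep tynb
Hunk 3: at line 5 remove [lyu,jemoo,bcq] add [doprc,fxrc] -> 10 lines: hhlqv qohn vrbe zdb plkcc doprc fxrc issa mqoep tynb
Hunk 4: at line 2 remove [vrbe] add [pamai,kpjk,rumqz] -> 12 lines: hhlqv qohn pamai kpjk rumqz zdb plkcc doprc fxrc issa mqoep tynb
Final line count: 12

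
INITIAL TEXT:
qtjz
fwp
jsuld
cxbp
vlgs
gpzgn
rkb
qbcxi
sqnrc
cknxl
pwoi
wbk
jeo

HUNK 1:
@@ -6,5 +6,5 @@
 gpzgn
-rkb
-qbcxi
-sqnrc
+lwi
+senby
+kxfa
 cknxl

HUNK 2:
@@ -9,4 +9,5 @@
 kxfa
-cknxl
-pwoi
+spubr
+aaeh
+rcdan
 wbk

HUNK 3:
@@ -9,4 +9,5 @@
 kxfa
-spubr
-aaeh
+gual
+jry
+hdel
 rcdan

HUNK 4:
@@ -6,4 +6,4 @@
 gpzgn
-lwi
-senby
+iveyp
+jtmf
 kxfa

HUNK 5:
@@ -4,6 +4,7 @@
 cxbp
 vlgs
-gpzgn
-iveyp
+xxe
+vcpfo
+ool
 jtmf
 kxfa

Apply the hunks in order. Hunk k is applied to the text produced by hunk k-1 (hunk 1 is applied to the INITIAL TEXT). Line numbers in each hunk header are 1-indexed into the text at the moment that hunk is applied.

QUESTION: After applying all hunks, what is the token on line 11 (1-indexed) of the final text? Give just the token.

Answer: gual

Derivation:
Hunk 1: at line 6 remove [rkb,qbcxi,sqnrc] add [lwi,senby,kxfa] -> 13 lines: qtjz fwp jsuld cxbp vlgs gpzgn lwi senby kxfa cknxl pwoi wbk jeo
Hunk 2: at line 9 remove [cknxl,pwoi] add [spubr,aaeh,rcdan] -> 14 lines: qtjz fwp jsuld cxbp vlgs gpzgn lwi senby kxfa spubr aaeh rcdan wbk jeo
Hunk 3: at line 9 remove [spubr,aaeh] add [gual,jry,hdel] -> 15 lines: qtjz fwp jsuld cxbp vlgs gpzgn lwi senby kxfa gual jry hdel rcdan wbk jeo
Hunk 4: at line 6 remove [lwi,senby] add [iveyp,jtmf] -> 15 lines: qtjz fwp jsuld cxbp vlgs gpzgn iveyp jtmf kxfa gual jry hdel rcdan wbk jeo
Hunk 5: at line 4 remove [gpzgn,iveyp] add [xxe,vcpfo,ool] -> 16 lines: qtjz fwp jsuld cxbp vlgs xxe vcpfo ool jtmf kxfa gual jry hdel rcdan wbk jeo
Final line 11: gual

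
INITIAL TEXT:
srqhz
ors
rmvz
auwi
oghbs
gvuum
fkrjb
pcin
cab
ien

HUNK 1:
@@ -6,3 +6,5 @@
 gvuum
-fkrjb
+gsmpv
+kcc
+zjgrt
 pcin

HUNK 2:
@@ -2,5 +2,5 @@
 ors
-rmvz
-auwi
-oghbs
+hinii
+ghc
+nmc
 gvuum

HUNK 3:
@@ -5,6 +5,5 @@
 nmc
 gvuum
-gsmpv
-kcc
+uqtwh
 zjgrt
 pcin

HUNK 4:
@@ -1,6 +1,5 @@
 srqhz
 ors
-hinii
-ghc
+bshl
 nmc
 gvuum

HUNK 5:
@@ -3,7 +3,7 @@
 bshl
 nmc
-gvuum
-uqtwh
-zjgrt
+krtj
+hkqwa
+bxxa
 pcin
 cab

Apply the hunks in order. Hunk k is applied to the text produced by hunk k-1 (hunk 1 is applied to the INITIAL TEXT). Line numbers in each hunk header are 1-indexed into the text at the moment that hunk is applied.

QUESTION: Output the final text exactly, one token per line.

Answer: srqhz
ors
bshl
nmc
krtj
hkqwa
bxxa
pcin
cab
ien

Derivation:
Hunk 1: at line 6 remove [fkrjb] add [gsmpv,kcc,zjgrt] -> 12 lines: srqhz ors rmvz auwi oghbs gvuum gsmpv kcc zjgrt pcin cab ien
Hunk 2: at line 2 remove [rmvz,auwi,oghbs] add [hinii,ghc,nmc] -> 12 lines: srqhz ors hinii ghc nmc gvuum gsmpv kcc zjgrt pcin cab ien
Hunk 3: at line 5 remove [gsmpv,kcc] add [uqtwh] -> 11 lines: srqhz ors hinii ghc nmc gvuum uqtwh zjgrt pcin cab ien
Hunk 4: at line 1 remove [hinii,ghc] add [bshl] -> 10 lines: srqhz ors bshl nmc gvuum uqtwh zjgrt pcin cab ien
Hunk 5: at line 3 remove [gvuum,uqtwh,zjgrt] add [krtj,hkqwa,bxxa] -> 10 lines: srqhz ors bshl nmc krtj hkqwa bxxa pcin cab ien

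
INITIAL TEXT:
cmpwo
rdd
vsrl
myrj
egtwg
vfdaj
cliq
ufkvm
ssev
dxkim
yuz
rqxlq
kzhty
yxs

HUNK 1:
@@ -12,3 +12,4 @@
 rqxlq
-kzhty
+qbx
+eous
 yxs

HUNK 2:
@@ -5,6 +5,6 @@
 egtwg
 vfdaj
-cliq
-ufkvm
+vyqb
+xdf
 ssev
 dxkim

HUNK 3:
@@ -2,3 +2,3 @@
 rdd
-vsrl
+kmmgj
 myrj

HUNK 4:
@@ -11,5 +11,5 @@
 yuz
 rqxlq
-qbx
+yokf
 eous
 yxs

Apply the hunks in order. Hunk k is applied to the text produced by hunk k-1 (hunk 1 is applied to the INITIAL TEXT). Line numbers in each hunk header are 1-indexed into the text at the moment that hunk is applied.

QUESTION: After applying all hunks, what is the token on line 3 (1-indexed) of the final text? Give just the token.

Hunk 1: at line 12 remove [kzhty] add [qbx,eous] -> 15 lines: cmpwo rdd vsrl myrj egtwg vfdaj cliq ufkvm ssev dxkim yuz rqxlq qbx eous yxs
Hunk 2: at line 5 remove [cliq,ufkvm] add [vyqb,xdf] -> 15 lines: cmpwo rdd vsrl myrj egtwg vfdaj vyqb xdf ssev dxkim yuz rqxlq qbx eous yxs
Hunk 3: at line 2 remove [vsrl] add [kmmgj] -> 15 lines: cmpwo rdd kmmgj myrj egtwg vfdaj vyqb xdf ssev dxkim yuz rqxlq qbx eous yxs
Hunk 4: at line 11 remove [qbx] add [yokf] -> 15 lines: cmpwo rdd kmmgj myrj egtwg vfdaj vyqb xdf ssev dxkim yuz rqxlq yokf eous yxs
Final line 3: kmmgj

Answer: kmmgj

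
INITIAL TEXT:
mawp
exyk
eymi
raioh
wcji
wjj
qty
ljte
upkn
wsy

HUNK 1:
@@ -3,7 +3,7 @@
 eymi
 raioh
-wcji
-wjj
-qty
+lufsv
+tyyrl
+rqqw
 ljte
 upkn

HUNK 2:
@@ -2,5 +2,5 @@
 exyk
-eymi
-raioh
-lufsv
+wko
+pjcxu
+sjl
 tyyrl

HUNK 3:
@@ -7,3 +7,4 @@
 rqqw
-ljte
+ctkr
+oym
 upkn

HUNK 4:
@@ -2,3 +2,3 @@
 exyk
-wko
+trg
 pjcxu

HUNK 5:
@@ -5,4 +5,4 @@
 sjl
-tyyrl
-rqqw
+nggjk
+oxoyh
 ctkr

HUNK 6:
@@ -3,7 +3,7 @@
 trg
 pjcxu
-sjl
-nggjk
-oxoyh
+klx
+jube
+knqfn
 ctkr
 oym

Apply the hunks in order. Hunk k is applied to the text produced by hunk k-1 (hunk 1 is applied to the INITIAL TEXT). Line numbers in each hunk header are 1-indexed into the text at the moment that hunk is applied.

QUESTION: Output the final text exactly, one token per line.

Answer: mawp
exyk
trg
pjcxu
klx
jube
knqfn
ctkr
oym
upkn
wsy

Derivation:
Hunk 1: at line 3 remove [wcji,wjj,qty] add [lufsv,tyyrl,rqqw] -> 10 lines: mawp exyk eymi raioh lufsv tyyrl rqqw ljte upkn wsy
Hunk 2: at line 2 remove [eymi,raioh,lufsv] add [wko,pjcxu,sjl] -> 10 lines: mawp exyk wko pjcxu sjl tyyrl rqqw ljte upkn wsy
Hunk 3: at line 7 remove [ljte] add [ctkr,oym] -> 11 lines: mawp exyk wko pjcxu sjl tyyrl rqqw ctkr oym upkn wsy
Hunk 4: at line 2 remove [wko] add [trg] -> 11 lines: mawp exyk trg pjcxu sjl tyyrl rqqw ctkr oym upkn wsy
Hunk 5: at line 5 remove [tyyrl,rqqw] add [nggjk,oxoyh] -> 11 lines: mawp exyk trg pjcxu sjl nggjk oxoyh ctkr oym upkn wsy
Hunk 6: at line 3 remove [sjl,nggjk,oxoyh] add [klx,jube,knqfn] -> 11 lines: mawp exyk trg pjcxu klx jube knqfn ctkr oym upkn wsy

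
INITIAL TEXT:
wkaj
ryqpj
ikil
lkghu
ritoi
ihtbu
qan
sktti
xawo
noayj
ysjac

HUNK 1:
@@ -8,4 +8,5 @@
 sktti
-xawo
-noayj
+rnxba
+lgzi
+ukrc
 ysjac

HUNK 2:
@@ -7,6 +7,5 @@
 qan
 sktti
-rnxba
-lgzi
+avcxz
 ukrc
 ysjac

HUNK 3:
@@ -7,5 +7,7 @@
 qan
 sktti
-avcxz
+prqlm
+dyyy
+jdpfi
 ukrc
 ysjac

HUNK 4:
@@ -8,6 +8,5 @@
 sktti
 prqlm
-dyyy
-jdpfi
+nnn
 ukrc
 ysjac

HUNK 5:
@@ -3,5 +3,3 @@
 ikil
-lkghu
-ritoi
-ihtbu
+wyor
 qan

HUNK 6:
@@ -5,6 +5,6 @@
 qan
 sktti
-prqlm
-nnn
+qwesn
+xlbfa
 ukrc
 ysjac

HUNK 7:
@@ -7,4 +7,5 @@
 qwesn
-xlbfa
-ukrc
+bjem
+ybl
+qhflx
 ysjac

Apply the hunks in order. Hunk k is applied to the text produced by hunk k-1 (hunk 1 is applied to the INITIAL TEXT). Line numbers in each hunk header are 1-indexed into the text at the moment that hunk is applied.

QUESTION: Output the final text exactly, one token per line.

Answer: wkaj
ryqpj
ikil
wyor
qan
sktti
qwesn
bjem
ybl
qhflx
ysjac

Derivation:
Hunk 1: at line 8 remove [xawo,noayj] add [rnxba,lgzi,ukrc] -> 12 lines: wkaj ryqpj ikil lkghu ritoi ihtbu qan sktti rnxba lgzi ukrc ysjac
Hunk 2: at line 7 remove [rnxba,lgzi] add [avcxz] -> 11 lines: wkaj ryqpj ikil lkghu ritoi ihtbu qan sktti avcxz ukrc ysjac
Hunk 3: at line 7 remove [avcxz] add [prqlm,dyyy,jdpfi] -> 13 lines: wkaj ryqpj ikil lkghu ritoi ihtbu qan sktti prqlm dyyy jdpfi ukrc ysjac
Hunk 4: at line 8 remove [dyyy,jdpfi] add [nnn] -> 12 lines: wkaj ryqpj ikil lkghu ritoi ihtbu qan sktti prqlm nnn ukrc ysjac
Hunk 5: at line 3 remove [lkghu,ritoi,ihtbu] add [wyor] -> 10 lines: wkaj ryqpj ikil wyor qan sktti prqlm nnn ukrc ysjac
Hunk 6: at line 5 remove [prqlm,nnn] add [qwesn,xlbfa] -> 10 lines: wkaj ryqpj ikil wyor qan sktti qwesn xlbfa ukrc ysjac
Hunk 7: at line 7 remove [xlbfa,ukrc] add [bjem,ybl,qhflx] -> 11 lines: wkaj ryqpj ikil wyor qan sktti qwesn bjem ybl qhflx ysjac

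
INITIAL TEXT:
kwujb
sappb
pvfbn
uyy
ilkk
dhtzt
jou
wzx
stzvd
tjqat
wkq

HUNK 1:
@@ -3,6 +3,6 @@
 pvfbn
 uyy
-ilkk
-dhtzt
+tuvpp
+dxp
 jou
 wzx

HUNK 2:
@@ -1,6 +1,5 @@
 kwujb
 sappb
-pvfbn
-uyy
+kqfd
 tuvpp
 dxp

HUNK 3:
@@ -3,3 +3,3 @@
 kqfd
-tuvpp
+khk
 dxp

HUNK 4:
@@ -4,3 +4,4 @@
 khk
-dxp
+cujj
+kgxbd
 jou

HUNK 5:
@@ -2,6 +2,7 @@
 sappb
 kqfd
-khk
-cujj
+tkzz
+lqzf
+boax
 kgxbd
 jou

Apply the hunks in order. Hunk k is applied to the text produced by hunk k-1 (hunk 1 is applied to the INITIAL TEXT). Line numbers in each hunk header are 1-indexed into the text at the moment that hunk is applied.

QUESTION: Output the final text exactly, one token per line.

Answer: kwujb
sappb
kqfd
tkzz
lqzf
boax
kgxbd
jou
wzx
stzvd
tjqat
wkq

Derivation:
Hunk 1: at line 3 remove [ilkk,dhtzt] add [tuvpp,dxp] -> 11 lines: kwujb sappb pvfbn uyy tuvpp dxp jou wzx stzvd tjqat wkq
Hunk 2: at line 1 remove [pvfbn,uyy] add [kqfd] -> 10 lines: kwujb sappb kqfd tuvpp dxp jou wzx stzvd tjqat wkq
Hunk 3: at line 3 remove [tuvpp] add [khk] -> 10 lines: kwujb sappb kqfd khk dxp jou wzx stzvd tjqat wkq
Hunk 4: at line 4 remove [dxp] add [cujj,kgxbd] -> 11 lines: kwujb sappb kqfd khk cujj kgxbd jou wzx stzvd tjqat wkq
Hunk 5: at line 2 remove [khk,cujj] add [tkzz,lqzf,boax] -> 12 lines: kwujb sappb kqfd tkzz lqzf boax kgxbd jou wzx stzvd tjqat wkq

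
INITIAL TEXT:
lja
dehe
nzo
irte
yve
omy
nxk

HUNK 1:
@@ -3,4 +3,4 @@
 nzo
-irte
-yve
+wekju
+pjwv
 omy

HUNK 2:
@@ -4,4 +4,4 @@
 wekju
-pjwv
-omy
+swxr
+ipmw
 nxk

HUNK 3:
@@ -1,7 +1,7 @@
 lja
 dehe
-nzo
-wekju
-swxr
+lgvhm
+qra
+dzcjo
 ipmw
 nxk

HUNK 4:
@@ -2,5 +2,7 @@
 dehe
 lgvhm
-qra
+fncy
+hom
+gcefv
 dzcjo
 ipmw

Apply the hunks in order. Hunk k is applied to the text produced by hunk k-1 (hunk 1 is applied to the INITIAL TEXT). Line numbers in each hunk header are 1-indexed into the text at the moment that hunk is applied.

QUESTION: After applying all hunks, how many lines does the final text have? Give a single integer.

Hunk 1: at line 3 remove [irte,yve] add [wekju,pjwv] -> 7 lines: lja dehe nzo wekju pjwv omy nxk
Hunk 2: at line 4 remove [pjwv,omy] add [swxr,ipmw] -> 7 lines: lja dehe nzo wekju swxr ipmw nxk
Hunk 3: at line 1 remove [nzo,wekju,swxr] add [lgvhm,qra,dzcjo] -> 7 lines: lja dehe lgvhm qra dzcjo ipmw nxk
Hunk 4: at line 2 remove [qra] add [fncy,hom,gcefv] -> 9 lines: lja dehe lgvhm fncy hom gcefv dzcjo ipmw nxk
Final line count: 9

Answer: 9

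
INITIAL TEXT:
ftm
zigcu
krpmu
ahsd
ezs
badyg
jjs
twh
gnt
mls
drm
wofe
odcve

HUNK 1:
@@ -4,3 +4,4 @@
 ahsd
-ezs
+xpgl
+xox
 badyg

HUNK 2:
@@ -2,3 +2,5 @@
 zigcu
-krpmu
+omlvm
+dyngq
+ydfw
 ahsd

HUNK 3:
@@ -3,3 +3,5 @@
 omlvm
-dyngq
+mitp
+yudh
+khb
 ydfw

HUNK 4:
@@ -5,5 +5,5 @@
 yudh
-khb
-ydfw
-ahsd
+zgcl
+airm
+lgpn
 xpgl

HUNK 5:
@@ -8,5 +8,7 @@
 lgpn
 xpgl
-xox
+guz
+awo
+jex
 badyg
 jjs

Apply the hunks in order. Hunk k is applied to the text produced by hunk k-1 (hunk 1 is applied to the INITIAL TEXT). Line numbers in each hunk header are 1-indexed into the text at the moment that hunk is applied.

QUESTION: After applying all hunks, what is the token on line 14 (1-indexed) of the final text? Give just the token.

Hunk 1: at line 4 remove [ezs] add [xpgl,xox] -> 14 lines: ftm zigcu krpmu ahsd xpgl xox badyg jjs twh gnt mls drm wofe odcve
Hunk 2: at line 2 remove [krpmu] add [omlvm,dyngq,ydfw] -> 16 lines: ftm zigcu omlvm dyngq ydfw ahsd xpgl xox badyg jjs twh gnt mls drm wofe odcve
Hunk 3: at line 3 remove [dyngq] add [mitp,yudh,khb] -> 18 lines: ftm zigcu omlvm mitp yudh khb ydfw ahsd xpgl xox badyg jjs twh gnt mls drm wofe odcve
Hunk 4: at line 5 remove [khb,ydfw,ahsd] add [zgcl,airm,lgpn] -> 18 lines: ftm zigcu omlvm mitp yudh zgcl airm lgpn xpgl xox badyg jjs twh gnt mls drm wofe odcve
Hunk 5: at line 8 remove [xox] add [guz,awo,jex] -> 20 lines: ftm zigcu omlvm mitp yudh zgcl airm lgpn xpgl guz awo jex badyg jjs twh gnt mls drm wofe odcve
Final line 14: jjs

Answer: jjs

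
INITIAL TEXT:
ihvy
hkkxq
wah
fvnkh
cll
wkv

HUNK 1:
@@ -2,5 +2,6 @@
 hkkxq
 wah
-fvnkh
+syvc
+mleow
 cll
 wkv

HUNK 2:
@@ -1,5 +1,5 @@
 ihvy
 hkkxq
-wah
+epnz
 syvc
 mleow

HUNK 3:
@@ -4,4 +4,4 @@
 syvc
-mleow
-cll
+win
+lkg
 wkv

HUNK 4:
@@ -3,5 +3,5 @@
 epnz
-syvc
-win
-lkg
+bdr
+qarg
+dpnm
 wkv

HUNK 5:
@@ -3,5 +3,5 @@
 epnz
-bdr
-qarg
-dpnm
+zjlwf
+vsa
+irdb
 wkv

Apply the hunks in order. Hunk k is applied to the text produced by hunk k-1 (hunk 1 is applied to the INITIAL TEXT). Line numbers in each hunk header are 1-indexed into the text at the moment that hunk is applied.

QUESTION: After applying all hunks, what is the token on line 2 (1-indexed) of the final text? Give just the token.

Hunk 1: at line 2 remove [fvnkh] add [syvc,mleow] -> 7 lines: ihvy hkkxq wah syvc mleow cll wkv
Hunk 2: at line 1 remove [wah] add [epnz] -> 7 lines: ihvy hkkxq epnz syvc mleow cll wkv
Hunk 3: at line 4 remove [mleow,cll] add [win,lkg] -> 7 lines: ihvy hkkxq epnz syvc win lkg wkv
Hunk 4: at line 3 remove [syvc,win,lkg] add [bdr,qarg,dpnm] -> 7 lines: ihvy hkkxq epnz bdr qarg dpnm wkv
Hunk 5: at line 3 remove [bdr,qarg,dpnm] add [zjlwf,vsa,irdb] -> 7 lines: ihvy hkkxq epnz zjlwf vsa irdb wkv
Final line 2: hkkxq

Answer: hkkxq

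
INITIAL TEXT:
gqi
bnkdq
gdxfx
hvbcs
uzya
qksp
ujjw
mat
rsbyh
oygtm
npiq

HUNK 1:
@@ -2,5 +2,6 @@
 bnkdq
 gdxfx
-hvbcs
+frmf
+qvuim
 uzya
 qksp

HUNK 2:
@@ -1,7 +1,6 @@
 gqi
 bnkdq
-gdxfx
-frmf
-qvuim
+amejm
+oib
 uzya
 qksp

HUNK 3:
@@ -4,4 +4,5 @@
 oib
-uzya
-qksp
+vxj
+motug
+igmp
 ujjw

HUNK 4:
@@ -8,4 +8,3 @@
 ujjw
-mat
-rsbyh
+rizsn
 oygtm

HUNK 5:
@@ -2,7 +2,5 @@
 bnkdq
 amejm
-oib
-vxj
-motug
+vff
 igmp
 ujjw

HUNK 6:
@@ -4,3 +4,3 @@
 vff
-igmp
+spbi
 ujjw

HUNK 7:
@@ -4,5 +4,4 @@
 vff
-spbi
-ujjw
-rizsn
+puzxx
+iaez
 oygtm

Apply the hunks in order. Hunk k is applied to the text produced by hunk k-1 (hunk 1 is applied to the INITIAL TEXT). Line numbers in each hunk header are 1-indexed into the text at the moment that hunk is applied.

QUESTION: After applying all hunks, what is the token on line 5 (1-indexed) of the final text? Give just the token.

Answer: puzxx

Derivation:
Hunk 1: at line 2 remove [hvbcs] add [frmf,qvuim] -> 12 lines: gqi bnkdq gdxfx frmf qvuim uzya qksp ujjw mat rsbyh oygtm npiq
Hunk 2: at line 1 remove [gdxfx,frmf,qvuim] add [amejm,oib] -> 11 lines: gqi bnkdq amejm oib uzya qksp ujjw mat rsbyh oygtm npiq
Hunk 3: at line 4 remove [uzya,qksp] add [vxj,motug,igmp] -> 12 lines: gqi bnkdq amejm oib vxj motug igmp ujjw mat rsbyh oygtm npiq
Hunk 4: at line 8 remove [mat,rsbyh] add [rizsn] -> 11 lines: gqi bnkdq amejm oib vxj motug igmp ujjw rizsn oygtm npiq
Hunk 5: at line 2 remove [oib,vxj,motug] add [vff] -> 9 lines: gqi bnkdq amejm vff igmp ujjw rizsn oygtm npiq
Hunk 6: at line 4 remove [igmp] add [spbi] -> 9 lines: gqi bnkdq amejm vff spbi ujjw rizsn oygtm npiq
Hunk 7: at line 4 remove [spbi,ujjw,rizsn] add [puzxx,iaez] -> 8 lines: gqi bnkdq amejm vff puzxx iaez oygtm npiq
Final line 5: puzxx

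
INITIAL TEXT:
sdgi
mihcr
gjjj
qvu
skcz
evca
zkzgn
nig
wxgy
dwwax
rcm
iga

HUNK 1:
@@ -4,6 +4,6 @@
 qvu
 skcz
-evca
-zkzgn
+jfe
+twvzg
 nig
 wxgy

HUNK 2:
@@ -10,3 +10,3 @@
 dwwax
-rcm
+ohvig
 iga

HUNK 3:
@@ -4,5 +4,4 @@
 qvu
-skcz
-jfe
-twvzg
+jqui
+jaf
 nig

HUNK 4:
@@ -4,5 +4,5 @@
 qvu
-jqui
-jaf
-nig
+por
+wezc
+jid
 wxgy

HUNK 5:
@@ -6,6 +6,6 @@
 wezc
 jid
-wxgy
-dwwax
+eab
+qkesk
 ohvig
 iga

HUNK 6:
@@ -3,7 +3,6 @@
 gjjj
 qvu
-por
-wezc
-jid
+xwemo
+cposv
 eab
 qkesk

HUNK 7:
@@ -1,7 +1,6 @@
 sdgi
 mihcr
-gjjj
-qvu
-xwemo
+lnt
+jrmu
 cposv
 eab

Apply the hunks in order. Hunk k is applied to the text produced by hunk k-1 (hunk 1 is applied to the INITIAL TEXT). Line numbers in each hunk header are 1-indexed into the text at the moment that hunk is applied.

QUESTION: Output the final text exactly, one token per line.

Hunk 1: at line 4 remove [evca,zkzgn] add [jfe,twvzg] -> 12 lines: sdgi mihcr gjjj qvu skcz jfe twvzg nig wxgy dwwax rcm iga
Hunk 2: at line 10 remove [rcm] add [ohvig] -> 12 lines: sdgi mihcr gjjj qvu skcz jfe twvzg nig wxgy dwwax ohvig iga
Hunk 3: at line 4 remove [skcz,jfe,twvzg] add [jqui,jaf] -> 11 lines: sdgi mihcr gjjj qvu jqui jaf nig wxgy dwwax ohvig iga
Hunk 4: at line 4 remove [jqui,jaf,nig] add [por,wezc,jid] -> 11 lines: sdgi mihcr gjjj qvu por wezc jid wxgy dwwax ohvig iga
Hunk 5: at line 6 remove [wxgy,dwwax] add [eab,qkesk] -> 11 lines: sdgi mihcr gjjj qvu por wezc jid eab qkesk ohvig iga
Hunk 6: at line 3 remove [por,wezc,jid] add [xwemo,cposv] -> 10 lines: sdgi mihcr gjjj qvu xwemo cposv eab qkesk ohvig iga
Hunk 7: at line 1 remove [gjjj,qvu,xwemo] add [lnt,jrmu] -> 9 lines: sdgi mihcr lnt jrmu cposv eab qkesk ohvig iga

Answer: sdgi
mihcr
lnt
jrmu
cposv
eab
qkesk
ohvig
iga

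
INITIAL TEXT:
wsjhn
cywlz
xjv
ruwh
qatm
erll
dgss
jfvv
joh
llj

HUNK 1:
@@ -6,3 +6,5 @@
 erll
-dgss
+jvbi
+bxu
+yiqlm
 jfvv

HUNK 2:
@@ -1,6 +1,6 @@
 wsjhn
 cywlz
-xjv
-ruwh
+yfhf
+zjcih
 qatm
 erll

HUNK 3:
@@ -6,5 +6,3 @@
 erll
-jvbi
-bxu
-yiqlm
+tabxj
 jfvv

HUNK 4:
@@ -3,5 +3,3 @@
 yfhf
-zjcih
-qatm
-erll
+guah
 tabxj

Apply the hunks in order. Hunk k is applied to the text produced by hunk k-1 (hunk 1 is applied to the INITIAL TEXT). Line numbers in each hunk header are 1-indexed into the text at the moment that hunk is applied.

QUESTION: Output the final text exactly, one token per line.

Answer: wsjhn
cywlz
yfhf
guah
tabxj
jfvv
joh
llj

Derivation:
Hunk 1: at line 6 remove [dgss] add [jvbi,bxu,yiqlm] -> 12 lines: wsjhn cywlz xjv ruwh qatm erll jvbi bxu yiqlm jfvv joh llj
Hunk 2: at line 1 remove [xjv,ruwh] add [yfhf,zjcih] -> 12 lines: wsjhn cywlz yfhf zjcih qatm erll jvbi bxu yiqlm jfvv joh llj
Hunk 3: at line 6 remove [jvbi,bxu,yiqlm] add [tabxj] -> 10 lines: wsjhn cywlz yfhf zjcih qatm erll tabxj jfvv joh llj
Hunk 4: at line 3 remove [zjcih,qatm,erll] add [guah] -> 8 lines: wsjhn cywlz yfhf guah tabxj jfvv joh llj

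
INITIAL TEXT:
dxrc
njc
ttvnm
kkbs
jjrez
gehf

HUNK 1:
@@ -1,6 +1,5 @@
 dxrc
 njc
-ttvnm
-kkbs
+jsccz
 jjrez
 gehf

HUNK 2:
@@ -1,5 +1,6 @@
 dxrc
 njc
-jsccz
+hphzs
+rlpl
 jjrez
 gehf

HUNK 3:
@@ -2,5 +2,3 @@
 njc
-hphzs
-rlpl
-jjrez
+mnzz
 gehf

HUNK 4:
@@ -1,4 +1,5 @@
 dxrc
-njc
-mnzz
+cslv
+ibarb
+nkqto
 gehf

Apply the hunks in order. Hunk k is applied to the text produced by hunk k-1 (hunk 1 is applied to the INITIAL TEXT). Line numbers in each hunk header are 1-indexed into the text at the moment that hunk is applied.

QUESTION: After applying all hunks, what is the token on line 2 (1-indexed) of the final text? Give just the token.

Hunk 1: at line 1 remove [ttvnm,kkbs] add [jsccz] -> 5 lines: dxrc njc jsccz jjrez gehf
Hunk 2: at line 1 remove [jsccz] add [hphzs,rlpl] -> 6 lines: dxrc njc hphzs rlpl jjrez gehf
Hunk 3: at line 2 remove [hphzs,rlpl,jjrez] add [mnzz] -> 4 lines: dxrc njc mnzz gehf
Hunk 4: at line 1 remove [njc,mnzz] add [cslv,ibarb,nkqto] -> 5 lines: dxrc cslv ibarb nkqto gehf
Final line 2: cslv

Answer: cslv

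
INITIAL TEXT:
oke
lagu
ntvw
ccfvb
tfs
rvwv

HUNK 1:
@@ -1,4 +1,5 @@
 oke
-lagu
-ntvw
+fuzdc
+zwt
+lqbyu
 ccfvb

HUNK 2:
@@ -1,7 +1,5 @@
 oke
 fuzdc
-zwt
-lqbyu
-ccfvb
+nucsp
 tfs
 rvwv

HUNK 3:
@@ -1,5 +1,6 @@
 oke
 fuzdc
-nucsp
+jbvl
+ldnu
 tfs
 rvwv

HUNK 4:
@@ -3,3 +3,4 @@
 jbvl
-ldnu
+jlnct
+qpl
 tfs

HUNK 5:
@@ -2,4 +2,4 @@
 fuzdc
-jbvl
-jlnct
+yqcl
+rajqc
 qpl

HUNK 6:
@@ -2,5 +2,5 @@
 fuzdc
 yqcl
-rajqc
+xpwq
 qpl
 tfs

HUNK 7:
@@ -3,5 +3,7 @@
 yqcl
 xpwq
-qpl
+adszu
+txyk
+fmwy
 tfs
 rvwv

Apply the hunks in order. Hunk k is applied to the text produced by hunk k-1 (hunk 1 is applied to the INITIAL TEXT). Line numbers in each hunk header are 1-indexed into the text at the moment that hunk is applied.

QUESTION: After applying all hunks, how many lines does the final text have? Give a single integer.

Hunk 1: at line 1 remove [lagu,ntvw] add [fuzdc,zwt,lqbyu] -> 7 lines: oke fuzdc zwt lqbyu ccfvb tfs rvwv
Hunk 2: at line 1 remove [zwt,lqbyu,ccfvb] add [nucsp] -> 5 lines: oke fuzdc nucsp tfs rvwv
Hunk 3: at line 1 remove [nucsp] add [jbvl,ldnu] -> 6 lines: oke fuzdc jbvl ldnu tfs rvwv
Hunk 4: at line 3 remove [ldnu] add [jlnct,qpl] -> 7 lines: oke fuzdc jbvl jlnct qpl tfs rvwv
Hunk 5: at line 2 remove [jbvl,jlnct] add [yqcl,rajqc] -> 7 lines: oke fuzdc yqcl rajqc qpl tfs rvwv
Hunk 6: at line 2 remove [rajqc] add [xpwq] -> 7 lines: oke fuzdc yqcl xpwq qpl tfs rvwv
Hunk 7: at line 3 remove [qpl] add [adszu,txyk,fmwy] -> 9 lines: oke fuzdc yqcl xpwq adszu txyk fmwy tfs rvwv
Final line count: 9

Answer: 9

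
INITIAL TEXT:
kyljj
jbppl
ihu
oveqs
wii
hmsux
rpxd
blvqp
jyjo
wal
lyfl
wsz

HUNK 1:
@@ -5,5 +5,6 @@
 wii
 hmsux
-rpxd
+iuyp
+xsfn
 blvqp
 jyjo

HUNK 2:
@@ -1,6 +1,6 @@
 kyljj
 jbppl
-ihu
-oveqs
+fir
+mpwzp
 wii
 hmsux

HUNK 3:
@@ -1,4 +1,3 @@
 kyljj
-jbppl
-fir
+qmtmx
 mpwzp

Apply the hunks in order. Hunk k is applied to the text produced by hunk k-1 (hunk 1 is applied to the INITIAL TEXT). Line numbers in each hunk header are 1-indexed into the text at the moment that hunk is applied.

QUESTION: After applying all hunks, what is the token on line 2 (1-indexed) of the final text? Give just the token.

Answer: qmtmx

Derivation:
Hunk 1: at line 5 remove [rpxd] add [iuyp,xsfn] -> 13 lines: kyljj jbppl ihu oveqs wii hmsux iuyp xsfn blvqp jyjo wal lyfl wsz
Hunk 2: at line 1 remove [ihu,oveqs] add [fir,mpwzp] -> 13 lines: kyljj jbppl fir mpwzp wii hmsux iuyp xsfn blvqp jyjo wal lyfl wsz
Hunk 3: at line 1 remove [jbppl,fir] add [qmtmx] -> 12 lines: kyljj qmtmx mpwzp wii hmsux iuyp xsfn blvqp jyjo wal lyfl wsz
Final line 2: qmtmx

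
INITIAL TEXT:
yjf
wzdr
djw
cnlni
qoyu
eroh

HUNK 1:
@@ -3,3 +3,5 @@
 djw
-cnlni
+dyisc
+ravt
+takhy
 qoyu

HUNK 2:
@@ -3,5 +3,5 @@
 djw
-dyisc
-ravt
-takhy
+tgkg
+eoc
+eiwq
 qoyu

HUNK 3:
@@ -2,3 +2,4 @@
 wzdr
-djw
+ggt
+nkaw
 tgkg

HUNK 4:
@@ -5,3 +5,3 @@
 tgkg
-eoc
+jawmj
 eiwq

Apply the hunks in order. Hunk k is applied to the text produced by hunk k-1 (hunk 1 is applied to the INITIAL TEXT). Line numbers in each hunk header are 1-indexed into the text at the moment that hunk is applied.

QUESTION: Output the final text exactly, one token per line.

Answer: yjf
wzdr
ggt
nkaw
tgkg
jawmj
eiwq
qoyu
eroh

Derivation:
Hunk 1: at line 3 remove [cnlni] add [dyisc,ravt,takhy] -> 8 lines: yjf wzdr djw dyisc ravt takhy qoyu eroh
Hunk 2: at line 3 remove [dyisc,ravt,takhy] add [tgkg,eoc,eiwq] -> 8 lines: yjf wzdr djw tgkg eoc eiwq qoyu eroh
Hunk 3: at line 2 remove [djw] add [ggt,nkaw] -> 9 lines: yjf wzdr ggt nkaw tgkg eoc eiwq qoyu eroh
Hunk 4: at line 5 remove [eoc] add [jawmj] -> 9 lines: yjf wzdr ggt nkaw tgkg jawmj eiwq qoyu eroh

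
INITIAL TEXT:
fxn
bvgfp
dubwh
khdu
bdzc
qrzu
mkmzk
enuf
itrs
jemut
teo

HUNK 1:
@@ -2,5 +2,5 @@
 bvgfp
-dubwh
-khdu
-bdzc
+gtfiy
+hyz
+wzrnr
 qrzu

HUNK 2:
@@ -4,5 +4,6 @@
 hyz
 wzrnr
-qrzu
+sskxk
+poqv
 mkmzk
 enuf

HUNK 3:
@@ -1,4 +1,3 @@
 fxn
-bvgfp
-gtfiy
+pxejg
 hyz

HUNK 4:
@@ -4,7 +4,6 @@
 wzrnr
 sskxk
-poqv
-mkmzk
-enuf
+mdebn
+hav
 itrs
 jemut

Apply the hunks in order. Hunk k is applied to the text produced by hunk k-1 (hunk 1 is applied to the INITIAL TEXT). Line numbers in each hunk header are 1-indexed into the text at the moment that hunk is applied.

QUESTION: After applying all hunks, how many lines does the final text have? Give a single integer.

Answer: 10

Derivation:
Hunk 1: at line 2 remove [dubwh,khdu,bdzc] add [gtfiy,hyz,wzrnr] -> 11 lines: fxn bvgfp gtfiy hyz wzrnr qrzu mkmzk enuf itrs jemut teo
Hunk 2: at line 4 remove [qrzu] add [sskxk,poqv] -> 12 lines: fxn bvgfp gtfiy hyz wzrnr sskxk poqv mkmzk enuf itrs jemut teo
Hunk 3: at line 1 remove [bvgfp,gtfiy] add [pxejg] -> 11 lines: fxn pxejg hyz wzrnr sskxk poqv mkmzk enuf itrs jemut teo
Hunk 4: at line 4 remove [poqv,mkmzk,enuf] add [mdebn,hav] -> 10 lines: fxn pxejg hyz wzrnr sskxk mdebn hav itrs jemut teo
Final line count: 10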